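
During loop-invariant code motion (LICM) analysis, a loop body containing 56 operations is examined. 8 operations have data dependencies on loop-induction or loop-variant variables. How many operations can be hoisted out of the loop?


Invariant candidates = total - loop-dependent
= 56 - 8 = 48

48


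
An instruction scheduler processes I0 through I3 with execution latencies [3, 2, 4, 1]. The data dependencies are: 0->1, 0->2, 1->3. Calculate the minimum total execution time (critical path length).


Compute longest path through dependency graph: dist(Ik) = max over predecessors of dist + latency(Ik).
dist(I0) = latency 3 = 3
dist(I1) = dist(I0) + 2 = 3 + 2 = 5
dist(I2) = dist(I0) + 4 = 3 + 4 = 7
dist(I3) = dist(I1) + 1 = 5 + 1 = 6
Critical path = max dist = 7

7


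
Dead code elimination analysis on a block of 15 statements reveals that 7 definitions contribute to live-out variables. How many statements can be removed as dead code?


Dead code = total statements - live definitions
= 15 - 7 = 8

8


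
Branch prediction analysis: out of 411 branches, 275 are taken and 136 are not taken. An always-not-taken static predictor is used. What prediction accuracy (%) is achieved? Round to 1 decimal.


Predictor: always-not-taken
Correct predictions = 136
Accuracy = 136 / 411 * 100 = 33.1%

33.1


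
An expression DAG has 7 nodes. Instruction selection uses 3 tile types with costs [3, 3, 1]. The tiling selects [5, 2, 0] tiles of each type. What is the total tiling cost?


Total cost = sum(count_i * cost_i)
= 5*3 + 2*3 + 0*1
= 21

21


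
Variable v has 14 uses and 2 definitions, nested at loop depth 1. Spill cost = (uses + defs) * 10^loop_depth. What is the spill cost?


uses + defs = 14 + 2 = 16
10^1 = 10
Spill cost = 16 * 10 = 160

160


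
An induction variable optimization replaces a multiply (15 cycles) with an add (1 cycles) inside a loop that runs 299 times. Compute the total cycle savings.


Per-iteration saving = 15 - 1 = 14
Total saved = 299 * 14 = 4186

4186


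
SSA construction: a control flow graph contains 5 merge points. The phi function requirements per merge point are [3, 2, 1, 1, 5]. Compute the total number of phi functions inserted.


Total phi functions = sum of phi functions at each join node
= 3 + 2 + 1 + 1 + 5 = 12

12


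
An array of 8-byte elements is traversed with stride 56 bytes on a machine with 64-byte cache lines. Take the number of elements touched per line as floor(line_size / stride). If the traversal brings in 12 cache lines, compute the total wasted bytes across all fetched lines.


Elements per line = floor(64 / 56) = 1
Bytes used per line = 1 * 8 = 8
Wasted per line = 64 - 8 = 56
Total wasted = 56 * 12 = 672

672


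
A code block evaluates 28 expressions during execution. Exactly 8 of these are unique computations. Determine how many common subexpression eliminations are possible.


CSE count = total expressions - unique expressions
= 28 - 8 = 20

20


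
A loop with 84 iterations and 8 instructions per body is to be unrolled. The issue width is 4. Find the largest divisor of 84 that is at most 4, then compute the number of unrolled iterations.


Largest divisor of 84 <= 4 is 4
New iterations = 84 / 4 = 21

21


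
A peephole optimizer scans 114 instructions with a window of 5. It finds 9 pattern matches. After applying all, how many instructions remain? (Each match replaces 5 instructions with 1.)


Each match removes 4 instructions.
Total removed = 9 * 4 = 36
Remaining = 114 - 36 = 78

78


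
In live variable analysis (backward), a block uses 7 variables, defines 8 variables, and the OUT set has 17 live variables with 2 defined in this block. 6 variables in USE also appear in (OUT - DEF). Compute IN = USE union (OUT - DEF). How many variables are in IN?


OUT - DEF: 17 - 2 = 15
|IN| = |USE| + |OUT - DEF| - |USE ∩ (OUT - DEF)| = 7 + 15 - 6 = 16

16


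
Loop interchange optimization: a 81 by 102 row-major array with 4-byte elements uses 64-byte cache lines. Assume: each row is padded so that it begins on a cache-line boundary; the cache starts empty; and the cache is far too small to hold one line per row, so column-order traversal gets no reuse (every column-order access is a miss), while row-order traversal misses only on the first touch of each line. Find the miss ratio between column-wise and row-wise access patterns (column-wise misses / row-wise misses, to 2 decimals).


Each row occupies 102 * 4 = 408 bytes and starts on a line boundary, so it spans ceil(408 / 64) = 7 cache lines.
Row-major traversal misses (one per line touched): 81 * ceil(102 * 4 / 64) = 567
Column-major traversal misses (no reuse, every access misses): 81 * 102 = 8262
Ratio = 8262 / 567 = 14.57

14.57


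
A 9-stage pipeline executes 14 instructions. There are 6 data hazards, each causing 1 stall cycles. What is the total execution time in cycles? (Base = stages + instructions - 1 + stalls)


Base cycles = 9 + 14 - 1 = 22
Total stalls = 6 * 1 = 6
Total = 22 + 6 = 28

28


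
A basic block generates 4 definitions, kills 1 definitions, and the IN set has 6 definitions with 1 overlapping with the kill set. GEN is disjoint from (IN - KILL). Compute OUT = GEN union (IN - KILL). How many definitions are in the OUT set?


IN - KILL: 6 - 1 = 5 surviving definitions
OUT = GEN + surviving = 4 + 5 = 9

9


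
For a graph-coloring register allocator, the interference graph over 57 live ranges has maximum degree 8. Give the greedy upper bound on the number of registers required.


Greedy coloring never needs more than (max_degree + 1) colors: when coloring a vertex, at most max_degree neighbors are already colored.
Upper bound = 8 + 1 = 9

9


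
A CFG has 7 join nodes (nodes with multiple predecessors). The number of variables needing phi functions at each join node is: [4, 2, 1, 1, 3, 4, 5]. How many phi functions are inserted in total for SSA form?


Total phi functions = sum of phi functions at each join node
= 4 + 2 + 1 + 1 + 3 + 4 + 5 = 20

20


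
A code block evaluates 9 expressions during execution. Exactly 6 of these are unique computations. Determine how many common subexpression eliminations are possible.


CSE count = total expressions - unique expressions
= 9 - 6 = 3

3


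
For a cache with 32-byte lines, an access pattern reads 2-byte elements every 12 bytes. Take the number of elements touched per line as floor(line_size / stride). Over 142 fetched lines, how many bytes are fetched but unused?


Elements per line = floor(32 / 12) = 2
Bytes used per line = 2 * 2 = 4
Wasted per line = 32 - 4 = 28
Total wasted = 28 * 142 = 3976

3976


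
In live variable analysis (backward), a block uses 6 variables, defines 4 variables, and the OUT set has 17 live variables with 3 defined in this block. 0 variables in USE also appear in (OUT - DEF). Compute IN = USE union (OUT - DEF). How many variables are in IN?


OUT - DEF: 17 - 3 = 14
|IN| = |USE| + |OUT - DEF| - |USE ∩ (OUT - DEF)| = 6 + 14 - 0 = 20

20


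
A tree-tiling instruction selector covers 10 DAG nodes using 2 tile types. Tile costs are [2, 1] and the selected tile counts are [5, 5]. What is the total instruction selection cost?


Total cost = sum(count_i * cost_i)
= 5*2 + 5*1
= 15

15


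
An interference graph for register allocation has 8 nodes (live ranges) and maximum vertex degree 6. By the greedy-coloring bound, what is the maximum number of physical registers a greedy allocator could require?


Greedy coloring never needs more than (max_degree + 1) colors: when coloring a vertex, at most max_degree neighbors are already colored.
Upper bound = 6 + 1 = 7

7


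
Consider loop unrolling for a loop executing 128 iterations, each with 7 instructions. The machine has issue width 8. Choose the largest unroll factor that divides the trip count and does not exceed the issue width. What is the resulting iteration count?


Largest divisor of 128 <= 8 is 8
New iterations = 128 / 8 = 16

16


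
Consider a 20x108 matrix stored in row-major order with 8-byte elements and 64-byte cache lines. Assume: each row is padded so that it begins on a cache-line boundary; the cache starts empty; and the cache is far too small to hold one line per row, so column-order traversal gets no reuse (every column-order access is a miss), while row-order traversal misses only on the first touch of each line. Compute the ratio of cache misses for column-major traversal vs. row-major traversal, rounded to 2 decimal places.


Each row occupies 108 * 8 = 864 bytes and starts on a line boundary, so it spans ceil(864 / 64) = 14 cache lines.
Row-major traversal misses (one per line touched): 20 * ceil(108 * 8 / 64) = 280
Column-major traversal misses (no reuse, every access misses): 20 * 108 = 2160
Ratio = 2160 / 280 = 7.71

7.71


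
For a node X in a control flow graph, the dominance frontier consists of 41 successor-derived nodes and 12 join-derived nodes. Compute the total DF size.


DF(X) = direct successor contributions + join point contributions
= 41 + 12 = 53

53


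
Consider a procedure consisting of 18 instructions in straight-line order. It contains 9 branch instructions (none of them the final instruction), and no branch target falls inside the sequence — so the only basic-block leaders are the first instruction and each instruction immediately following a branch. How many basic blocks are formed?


With no in-sequence branch targets, the leaders are the first instruction plus the instruction after each branch.
Number of basic blocks = branches + 1
= 9 + 1 = 10

10


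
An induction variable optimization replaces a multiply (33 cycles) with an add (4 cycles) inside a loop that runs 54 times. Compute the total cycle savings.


Per-iteration saving = 33 - 4 = 29
Total saved = 54 * 29 = 1566

1566


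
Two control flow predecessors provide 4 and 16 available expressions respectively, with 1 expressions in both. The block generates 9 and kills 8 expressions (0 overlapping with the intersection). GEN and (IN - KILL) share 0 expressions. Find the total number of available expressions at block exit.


IN = intersection of predecessors = 1
IN - KILL = 1 - 0 = 1
|OUT| = |GEN| + |IN - KILL| - |GEN ∩ (IN - KILL)| = 9 + 1 - 0 = 10

10


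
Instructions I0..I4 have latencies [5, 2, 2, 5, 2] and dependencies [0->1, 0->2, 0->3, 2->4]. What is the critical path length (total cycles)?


Compute longest path through dependency graph: dist(Ik) = max over predecessors of dist + latency(Ik).
dist(I0) = latency 5 = 5
dist(I1) = dist(I0) + 2 = 5 + 2 = 7
dist(I2) = dist(I0) + 2 = 5 + 2 = 7
dist(I3) = dist(I0) + 5 = 5 + 5 = 10
dist(I4) = dist(I2) + 2 = 7 + 2 = 9
Critical path = max dist = 10

10


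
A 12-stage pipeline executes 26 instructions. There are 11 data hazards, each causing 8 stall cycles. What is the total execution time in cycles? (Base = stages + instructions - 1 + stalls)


Base cycles = 12 + 26 - 1 = 37
Total stalls = 11 * 8 = 88
Total = 37 + 88 = 125

125


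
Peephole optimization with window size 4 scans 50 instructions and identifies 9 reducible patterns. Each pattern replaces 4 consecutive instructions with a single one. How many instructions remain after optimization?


Each match removes 3 instructions.
Total removed = 9 * 3 = 27
Remaining = 50 - 27 = 23

23


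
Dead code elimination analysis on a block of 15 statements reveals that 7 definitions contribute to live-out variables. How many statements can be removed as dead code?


Dead code = total statements - live definitions
= 15 - 7 = 8

8


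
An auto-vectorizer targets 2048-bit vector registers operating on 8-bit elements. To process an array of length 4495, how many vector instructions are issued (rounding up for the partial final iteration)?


Width = 2048 / 8 = 256 elements per vector op
Iterations = ceil(4495 / 256) = 18

18


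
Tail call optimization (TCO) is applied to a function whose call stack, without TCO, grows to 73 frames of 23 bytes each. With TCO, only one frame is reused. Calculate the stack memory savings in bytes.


Without TCO: 73 * 23 = 1679 bytes
With TCO: reuse 1 frame = 23 bytes
Savings = 1679 - 23 = 1656

1656


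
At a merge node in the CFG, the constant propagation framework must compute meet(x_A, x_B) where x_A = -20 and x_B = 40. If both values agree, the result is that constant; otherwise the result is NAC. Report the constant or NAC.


Meet operation: if both paths give the same constant, result is that constant; if they differ, result is NAC (not-a-constant).
Path A: -20, Path B: 40 -> differ
Result: not-a-constant -> NAC

NAC


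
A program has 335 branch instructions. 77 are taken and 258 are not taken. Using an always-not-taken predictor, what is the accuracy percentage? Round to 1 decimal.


Predictor: always-not-taken
Correct predictions = 258
Accuracy = 258 / 335 * 100 = 77.0%

77.0


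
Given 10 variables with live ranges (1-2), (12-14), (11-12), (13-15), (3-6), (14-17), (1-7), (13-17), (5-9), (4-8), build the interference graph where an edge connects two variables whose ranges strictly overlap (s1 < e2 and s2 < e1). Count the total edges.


Check all pairs for overlapping intervals.
Two intervals (s1,e1) and (s2,e2) overlap if s1 < e2 and s2 < e1.
v0 (1-2) vs v1..v9: overlaps v6 -> 1
v1 (12-14) vs v2..v9: overlaps v3, v7 -> 2
v2 (11-12) vs v3..v9: overlaps none -> 0
v3 (13-15) vs v4..v9: overlaps v5, v7 -> 2
v4 (3-6) vs v5..v9: overlaps v6, v8, v9 -> 3
v5 (14-17) vs v6..v9: overlaps v7 -> 1
v6 (1-7) vs v7..v9: overlaps v8, v9 -> 2
v7 (13-17) vs v8..v9: overlaps none -> 0
v8 (5-9) vs v9: overlaps v9 -> 1
Total overlapping pairs = 1 + 2 + 0 + 2 + 3 + 1 + 2 + 0 + 1 = 12

12


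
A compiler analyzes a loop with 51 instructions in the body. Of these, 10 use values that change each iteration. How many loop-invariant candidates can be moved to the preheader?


Invariant candidates = total - loop-dependent
= 51 - 10 = 41

41


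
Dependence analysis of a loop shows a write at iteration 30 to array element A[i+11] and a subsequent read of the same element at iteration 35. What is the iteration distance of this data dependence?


Distance = read iteration - write iteration
= 35 - 30 = 5

5


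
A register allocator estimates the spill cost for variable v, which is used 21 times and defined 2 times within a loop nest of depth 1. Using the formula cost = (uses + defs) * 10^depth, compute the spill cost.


uses + defs = 21 + 2 = 23
10^1 = 10
Spill cost = 23 * 10 = 230

230


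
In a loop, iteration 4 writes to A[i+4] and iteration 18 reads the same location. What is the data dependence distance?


Distance = read iteration - write iteration
= 18 - 4 = 14

14


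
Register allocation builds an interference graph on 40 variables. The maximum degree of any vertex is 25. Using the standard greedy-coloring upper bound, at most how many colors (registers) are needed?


Greedy coloring never needs more than (max_degree + 1) colors: when coloring a vertex, at most max_degree neighbors are already colored.
Upper bound = 25 + 1 = 26

26


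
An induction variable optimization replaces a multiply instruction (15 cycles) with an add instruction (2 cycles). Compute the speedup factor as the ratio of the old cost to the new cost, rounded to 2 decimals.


Ratio = mult_cost / add_cost = 15 / 2 = 7.5

7.5


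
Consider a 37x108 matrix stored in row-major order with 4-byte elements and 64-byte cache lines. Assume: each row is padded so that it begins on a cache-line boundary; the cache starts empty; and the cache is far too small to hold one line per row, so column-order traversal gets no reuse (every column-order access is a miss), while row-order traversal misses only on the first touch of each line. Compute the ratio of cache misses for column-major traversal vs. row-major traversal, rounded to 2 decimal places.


Each row occupies 108 * 4 = 432 bytes and starts on a line boundary, so it spans ceil(432 / 64) = 7 cache lines.
Row-major traversal misses (one per line touched): 37 * ceil(108 * 4 / 64) = 259
Column-major traversal misses (no reuse, every access misses): 37 * 108 = 3996
Ratio = 3996 / 259 = 15.43

15.43


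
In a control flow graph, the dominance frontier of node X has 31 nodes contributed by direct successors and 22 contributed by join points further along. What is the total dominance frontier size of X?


DF(X) = direct successor contributions + join point contributions
= 31 + 22 = 53

53


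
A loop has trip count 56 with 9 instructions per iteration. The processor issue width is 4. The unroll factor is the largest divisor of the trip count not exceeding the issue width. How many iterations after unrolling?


Largest divisor of 56 <= 4 is 4
New iterations = 56 / 4 = 14

14


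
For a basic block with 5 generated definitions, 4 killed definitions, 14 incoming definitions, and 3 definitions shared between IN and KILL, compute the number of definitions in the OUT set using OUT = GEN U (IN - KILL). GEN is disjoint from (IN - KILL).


IN - KILL: 14 - 3 = 11 surviving definitions
OUT = GEN + surviving = 5 + 11 = 16

16


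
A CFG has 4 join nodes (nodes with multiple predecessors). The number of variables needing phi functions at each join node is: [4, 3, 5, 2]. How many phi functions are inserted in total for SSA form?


Total phi functions = sum of phi functions at each join node
= 4 + 3 + 5 + 2 = 14

14


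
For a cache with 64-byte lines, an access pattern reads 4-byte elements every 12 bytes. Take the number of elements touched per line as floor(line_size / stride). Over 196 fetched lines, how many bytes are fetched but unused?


Elements per line = floor(64 / 12) = 5
Bytes used per line = 5 * 4 = 20
Wasted per line = 64 - 20 = 44
Total wasted = 44 * 196 = 8624

8624


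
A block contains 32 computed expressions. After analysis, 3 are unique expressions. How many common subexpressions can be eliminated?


CSE count = total expressions - unique expressions
= 32 - 3 = 29

29


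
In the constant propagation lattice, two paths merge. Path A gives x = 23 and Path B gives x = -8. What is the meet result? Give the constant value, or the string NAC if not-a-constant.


Meet operation: if both paths give the same constant, result is that constant; if they differ, result is NAC (not-a-constant).
Path A: 23, Path B: -8 -> differ
Result: not-a-constant -> NAC

NAC


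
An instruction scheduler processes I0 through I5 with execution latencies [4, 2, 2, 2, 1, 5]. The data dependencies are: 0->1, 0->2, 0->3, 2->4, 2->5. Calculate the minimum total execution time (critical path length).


Compute longest path through dependency graph: dist(Ik) = max over predecessors of dist + latency(Ik).
dist(I0) = latency 4 = 4
dist(I1) = dist(I0) + 2 = 4 + 2 = 6
dist(I2) = dist(I0) + 2 = 4 + 2 = 6
dist(I3) = dist(I0) + 2 = 4 + 2 = 6
dist(I4) = dist(I2) + 1 = 6 + 1 = 7
dist(I5) = dist(I2) + 5 = 6 + 5 = 11
Critical path = max dist = 11

11


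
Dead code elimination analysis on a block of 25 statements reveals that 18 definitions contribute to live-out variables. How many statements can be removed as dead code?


Dead code = total statements - live definitions
= 25 - 18 = 7

7


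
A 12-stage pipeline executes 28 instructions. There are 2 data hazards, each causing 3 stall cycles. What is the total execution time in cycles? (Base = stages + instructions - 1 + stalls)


Base cycles = 12 + 28 - 1 = 39
Total stalls = 2 * 3 = 6
Total = 39 + 6 = 45

45


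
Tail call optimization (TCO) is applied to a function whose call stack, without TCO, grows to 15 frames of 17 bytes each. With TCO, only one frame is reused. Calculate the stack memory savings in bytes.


Without TCO: 15 * 17 = 255 bytes
With TCO: reuse 1 frame = 17 bytes
Savings = 255 - 17 = 238

238


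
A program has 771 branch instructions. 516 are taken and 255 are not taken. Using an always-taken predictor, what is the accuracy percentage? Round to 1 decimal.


Predictor: always-taken
Correct predictions = 516
Accuracy = 516 / 771 * 100 = 66.9%

66.9


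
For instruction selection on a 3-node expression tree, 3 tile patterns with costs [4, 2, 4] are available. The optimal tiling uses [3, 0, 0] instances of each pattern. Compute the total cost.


Total cost = sum(count_i * cost_i)
= 3*4 + 0*2 + 0*4
= 12

12


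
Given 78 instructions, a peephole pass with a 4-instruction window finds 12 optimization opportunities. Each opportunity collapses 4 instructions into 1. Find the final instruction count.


Each match removes 3 instructions.
Total removed = 12 * 3 = 36
Remaining = 78 - 36 = 42

42


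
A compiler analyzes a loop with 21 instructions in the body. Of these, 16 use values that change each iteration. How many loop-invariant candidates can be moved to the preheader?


Invariant candidates = total - loop-dependent
= 21 - 16 = 5

5


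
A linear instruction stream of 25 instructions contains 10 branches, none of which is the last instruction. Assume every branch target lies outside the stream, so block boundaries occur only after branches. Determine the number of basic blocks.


With no in-sequence branch targets, the leaders are the first instruction plus the instruction after each branch.
Number of basic blocks = branches + 1
= 10 + 1 = 11

11


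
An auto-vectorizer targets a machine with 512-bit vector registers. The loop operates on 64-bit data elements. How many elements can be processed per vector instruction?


Width = SIMD bits / data type bits
= 512 / 64 = 8

8


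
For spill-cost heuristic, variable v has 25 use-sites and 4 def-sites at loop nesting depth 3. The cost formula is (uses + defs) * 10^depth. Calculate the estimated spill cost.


uses + defs = 25 + 4 = 29
10^3 = 1000
Spill cost = 29 * 1000 = 29000

29000


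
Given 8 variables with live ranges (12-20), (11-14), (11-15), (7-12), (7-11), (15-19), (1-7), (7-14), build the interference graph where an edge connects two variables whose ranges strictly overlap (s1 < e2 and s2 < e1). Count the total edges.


Check all pairs for overlapping intervals.
Two intervals (s1,e1) and (s2,e2) overlap if s1 < e2 and s2 < e1.
v0 (12-20) vs v1..v7: overlaps v1, v2, v5, v7 -> 4
v1 (11-14) vs v2..v7: overlaps v2, v3, v7 -> 3
v2 (11-15) vs v3..v7: overlaps v3, v7 -> 2
v3 (7-12) vs v4..v7: overlaps v4, v7 -> 2
v4 (7-11) vs v5..v7: overlaps v7 -> 1
v5 (15-19) vs v6..v7: overlaps none -> 0
v6 (1-7) vs v7: overlaps none -> 0
Total overlapping pairs = 4 + 3 + 2 + 2 + 1 + 0 + 0 = 12

12


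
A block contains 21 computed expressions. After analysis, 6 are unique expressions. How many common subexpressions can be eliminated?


CSE count = total expressions - unique expressions
= 21 - 6 = 15

15


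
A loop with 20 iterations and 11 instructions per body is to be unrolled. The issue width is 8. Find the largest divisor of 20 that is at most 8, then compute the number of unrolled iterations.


Largest divisor of 20 <= 8 is 5
New iterations = 20 / 5 = 4

4


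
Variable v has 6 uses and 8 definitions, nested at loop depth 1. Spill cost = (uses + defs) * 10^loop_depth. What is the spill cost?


uses + defs = 6 + 8 = 14
10^1 = 10
Spill cost = 14 * 10 = 140

140


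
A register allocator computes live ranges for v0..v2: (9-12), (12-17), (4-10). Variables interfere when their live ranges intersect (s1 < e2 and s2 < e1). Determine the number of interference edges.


Check all pairs for overlapping intervals.
Two intervals (s1,e1) and (s2,e2) overlap if s1 < e2 and s2 < e1.
v0 (9-12) vs v1..v2: overlaps v2 -> 1
v1 (12-17) vs v2: overlaps none -> 0
Total overlapping pairs = 1 + 0 = 1

1


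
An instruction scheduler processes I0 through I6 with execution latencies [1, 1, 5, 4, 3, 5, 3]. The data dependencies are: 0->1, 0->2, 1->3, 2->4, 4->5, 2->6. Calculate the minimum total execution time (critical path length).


Compute longest path through dependency graph: dist(Ik) = max over predecessors of dist + latency(Ik).
dist(I0) = latency 1 = 1
dist(I1) = dist(I0) + 1 = 1 + 1 = 2
dist(I2) = dist(I0) + 5 = 1 + 5 = 6
dist(I3) = dist(I1) + 4 = 2 + 4 = 6
dist(I4) = dist(I2) + 3 = 6 + 3 = 9
dist(I5) = dist(I4) + 5 = 9 + 5 = 14
dist(I6) = dist(I2) + 3 = 6 + 3 = 9
Critical path = max dist = 14

14


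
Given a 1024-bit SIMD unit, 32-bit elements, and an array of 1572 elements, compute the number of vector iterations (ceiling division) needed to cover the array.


Width = 1024 / 32 = 32 elements per vector op
Iterations = ceil(1572 / 32) = 50

50


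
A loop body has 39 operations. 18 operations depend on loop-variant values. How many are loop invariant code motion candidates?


Invariant candidates = total - loop-dependent
= 39 - 18 = 21

21


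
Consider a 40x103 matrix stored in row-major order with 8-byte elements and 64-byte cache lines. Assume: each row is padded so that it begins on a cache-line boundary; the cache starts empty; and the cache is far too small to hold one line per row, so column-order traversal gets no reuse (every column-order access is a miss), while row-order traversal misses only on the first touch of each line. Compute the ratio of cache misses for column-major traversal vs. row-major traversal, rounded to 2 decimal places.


Each row occupies 103 * 8 = 824 bytes and starts on a line boundary, so it spans ceil(824 / 64) = 13 cache lines.
Row-major traversal misses (one per line touched): 40 * ceil(103 * 8 / 64) = 520
Column-major traversal misses (no reuse, every access misses): 40 * 103 = 4120
Ratio = 4120 / 520 = 7.92

7.92


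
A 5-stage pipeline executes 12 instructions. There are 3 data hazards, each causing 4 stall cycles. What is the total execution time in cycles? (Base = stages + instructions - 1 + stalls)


Base cycles = 5 + 12 - 1 = 16
Total stalls = 3 * 4 = 12
Total = 16 + 12 = 28

28


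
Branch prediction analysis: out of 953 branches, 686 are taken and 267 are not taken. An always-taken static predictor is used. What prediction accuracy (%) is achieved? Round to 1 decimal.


Predictor: always-taken
Correct predictions = 686
Accuracy = 686 / 953 * 100 = 72.0%

72.0


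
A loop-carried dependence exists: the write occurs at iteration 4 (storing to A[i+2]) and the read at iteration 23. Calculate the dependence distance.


Distance = read iteration - write iteration
= 23 - 4 = 19

19


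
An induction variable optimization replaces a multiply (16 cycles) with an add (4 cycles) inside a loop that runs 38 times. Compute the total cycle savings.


Per-iteration saving = 16 - 4 = 12
Total saved = 38 * 12 = 456

456


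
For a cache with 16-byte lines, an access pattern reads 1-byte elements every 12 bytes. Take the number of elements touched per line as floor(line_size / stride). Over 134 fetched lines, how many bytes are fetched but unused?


Elements per line = floor(16 / 12) = 1
Bytes used per line = 1 * 1 = 1
Wasted per line = 16 - 1 = 15
Total wasted = 15 * 134 = 2010

2010


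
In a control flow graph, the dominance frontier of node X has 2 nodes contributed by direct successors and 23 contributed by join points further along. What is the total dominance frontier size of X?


DF(X) = direct successor contributions + join point contributions
= 2 + 23 = 25

25


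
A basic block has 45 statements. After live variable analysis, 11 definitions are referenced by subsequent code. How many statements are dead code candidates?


Dead code = total statements - live definitions
= 45 - 11 = 34

34


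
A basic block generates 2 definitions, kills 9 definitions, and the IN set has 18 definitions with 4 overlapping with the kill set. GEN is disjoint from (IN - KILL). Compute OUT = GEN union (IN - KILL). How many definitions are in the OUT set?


IN - KILL: 18 - 4 = 14 surviving definitions
OUT = GEN + surviving = 2 + 14 = 16

16


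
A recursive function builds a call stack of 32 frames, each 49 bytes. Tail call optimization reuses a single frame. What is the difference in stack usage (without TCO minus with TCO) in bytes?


Without TCO: 32 * 49 = 1568 bytes
With TCO: reuse 1 frame = 49 bytes
Savings = 1568 - 49 = 1519

1519


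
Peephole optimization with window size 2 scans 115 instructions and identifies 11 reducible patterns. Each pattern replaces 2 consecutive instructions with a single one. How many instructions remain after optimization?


Each match removes 1 instructions.
Total removed = 11 * 1 = 11
Remaining = 115 - 11 = 104

104


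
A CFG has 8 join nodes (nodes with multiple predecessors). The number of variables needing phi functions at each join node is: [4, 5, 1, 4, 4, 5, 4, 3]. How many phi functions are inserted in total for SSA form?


Total phi functions = sum of phi functions at each join node
= 4 + 5 + 1 + 4 + 4 + 5 + 4 + 3 = 30

30


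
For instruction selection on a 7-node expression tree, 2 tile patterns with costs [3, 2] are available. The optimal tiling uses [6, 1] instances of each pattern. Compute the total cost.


Total cost = sum(count_i * cost_i)
= 6*3 + 1*2
= 20

20


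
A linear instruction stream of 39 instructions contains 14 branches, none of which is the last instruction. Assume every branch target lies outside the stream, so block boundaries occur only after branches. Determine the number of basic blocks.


With no in-sequence branch targets, the leaders are the first instruction plus the instruction after each branch.
Number of basic blocks = branches + 1
= 14 + 1 = 15

15


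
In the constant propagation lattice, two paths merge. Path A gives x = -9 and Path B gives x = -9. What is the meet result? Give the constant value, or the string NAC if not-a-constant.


Meet operation: if both paths give the same constant, result is that constant; if they differ, result is NAC (not-a-constant).
Path A: -9, Path B: -9 -> equal
Result: constant -> -9

-9


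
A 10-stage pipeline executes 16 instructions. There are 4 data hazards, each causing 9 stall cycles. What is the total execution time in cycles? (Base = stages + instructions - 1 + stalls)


Base cycles = 10 + 16 - 1 = 25
Total stalls = 4 * 9 = 36
Total = 25 + 36 = 61

61


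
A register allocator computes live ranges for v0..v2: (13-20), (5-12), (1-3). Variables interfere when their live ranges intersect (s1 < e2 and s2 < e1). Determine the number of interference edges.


Check all pairs for overlapping intervals.
Two intervals (s1,e1) and (s2,e2) overlap if s1 < e2 and s2 < e1.
v0 (13-20) vs v1..v2: overlaps none -> 0
v1 (5-12) vs v2: overlaps none -> 0
Total overlapping pairs = 0 + 0 = 0

0


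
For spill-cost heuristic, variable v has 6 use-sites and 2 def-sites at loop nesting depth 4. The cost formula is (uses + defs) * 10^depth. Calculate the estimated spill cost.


uses + defs = 6 + 2 = 8
10^4 = 10000
Spill cost = 8 * 10000 = 80000

80000


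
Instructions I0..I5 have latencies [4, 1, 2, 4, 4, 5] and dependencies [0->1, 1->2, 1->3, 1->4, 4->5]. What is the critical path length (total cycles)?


Compute longest path through dependency graph: dist(Ik) = max over predecessors of dist + latency(Ik).
dist(I0) = latency 4 = 4
dist(I1) = dist(I0) + 1 = 4 + 1 = 5
dist(I2) = dist(I1) + 2 = 5 + 2 = 7
dist(I3) = dist(I1) + 4 = 5 + 4 = 9
dist(I4) = dist(I1) + 4 = 5 + 4 = 9
dist(I5) = dist(I4) + 5 = 9 + 5 = 14
Critical path = max dist = 14

14


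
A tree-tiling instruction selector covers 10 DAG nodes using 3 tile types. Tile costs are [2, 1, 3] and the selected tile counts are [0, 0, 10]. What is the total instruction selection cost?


Total cost = sum(count_i * cost_i)
= 0*2 + 0*1 + 10*3
= 30

30


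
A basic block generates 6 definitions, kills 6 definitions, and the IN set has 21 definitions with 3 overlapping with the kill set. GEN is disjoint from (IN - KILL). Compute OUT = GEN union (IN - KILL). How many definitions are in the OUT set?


IN - KILL: 21 - 3 = 18 surviving definitions
OUT = GEN + surviving = 6 + 18 = 24

24


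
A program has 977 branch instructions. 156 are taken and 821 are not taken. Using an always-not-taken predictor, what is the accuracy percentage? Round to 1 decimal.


Predictor: always-not-taken
Correct predictions = 821
Accuracy = 821 / 977 * 100 = 84.0%

84.0


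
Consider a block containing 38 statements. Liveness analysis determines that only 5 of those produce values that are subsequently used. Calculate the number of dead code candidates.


Dead code = total statements - live definitions
= 38 - 5 = 33

33


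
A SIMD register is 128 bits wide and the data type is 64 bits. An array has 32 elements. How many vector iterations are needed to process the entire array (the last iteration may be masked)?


Width = 128 / 64 = 2 elements per vector op
Iterations = ceil(32 / 2) = 16

16


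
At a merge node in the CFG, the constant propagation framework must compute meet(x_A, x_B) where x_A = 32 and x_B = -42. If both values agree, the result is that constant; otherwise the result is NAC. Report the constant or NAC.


Meet operation: if both paths give the same constant, result is that constant; if they differ, result is NAC (not-a-constant).
Path A: 32, Path B: -42 -> differ
Result: not-a-constant -> NAC

NAC


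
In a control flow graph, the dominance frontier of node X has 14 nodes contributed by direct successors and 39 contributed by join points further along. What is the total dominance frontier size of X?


DF(X) = direct successor contributions + join point contributions
= 14 + 39 = 53

53


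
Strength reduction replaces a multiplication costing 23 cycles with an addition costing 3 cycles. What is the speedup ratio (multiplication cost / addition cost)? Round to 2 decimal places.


Ratio = mult_cost / add_cost = 23 / 3 = 7.67

7.67


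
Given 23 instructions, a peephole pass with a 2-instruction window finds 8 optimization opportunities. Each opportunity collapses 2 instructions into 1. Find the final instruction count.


Each match removes 1 instructions.
Total removed = 8 * 1 = 8
Remaining = 23 - 8 = 15

15


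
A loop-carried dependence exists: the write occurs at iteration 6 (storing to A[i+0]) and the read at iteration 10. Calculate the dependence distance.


Distance = read iteration - write iteration
= 10 - 6 = 4

4


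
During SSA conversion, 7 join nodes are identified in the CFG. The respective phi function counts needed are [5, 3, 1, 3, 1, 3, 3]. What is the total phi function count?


Total phi functions = sum of phi functions at each join node
= 5 + 3 + 1 + 3 + 1 + 3 + 3 = 19

19


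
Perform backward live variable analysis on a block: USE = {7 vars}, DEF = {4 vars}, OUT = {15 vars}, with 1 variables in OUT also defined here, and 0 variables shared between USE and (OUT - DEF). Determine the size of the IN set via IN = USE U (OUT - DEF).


OUT - DEF: 15 - 1 = 14
|IN| = |USE| + |OUT - DEF| - |USE ∩ (OUT - DEF)| = 7 + 14 - 0 = 21

21


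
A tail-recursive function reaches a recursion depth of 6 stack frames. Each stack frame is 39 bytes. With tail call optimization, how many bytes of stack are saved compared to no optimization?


Without TCO: 6 * 39 = 234 bytes
With TCO: reuse 1 frame = 39 bytes
Savings = 234 - 39 = 195

195


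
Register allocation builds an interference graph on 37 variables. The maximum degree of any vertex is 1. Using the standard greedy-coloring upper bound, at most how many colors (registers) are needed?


Greedy coloring never needs more than (max_degree + 1) colors: when coloring a vertex, at most max_degree neighbors are already colored.
Upper bound = 1 + 1 = 2

2


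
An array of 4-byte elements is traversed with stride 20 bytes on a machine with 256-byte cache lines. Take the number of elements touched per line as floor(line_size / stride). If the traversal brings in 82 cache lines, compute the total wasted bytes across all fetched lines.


Elements per line = floor(256 / 20) = 12
Bytes used per line = 12 * 4 = 48
Wasted per line = 256 - 48 = 208
Total wasted = 208 * 82 = 17056

17056


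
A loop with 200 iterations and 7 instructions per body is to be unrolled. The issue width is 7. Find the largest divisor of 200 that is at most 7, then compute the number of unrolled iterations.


Largest divisor of 200 <= 7 is 5
New iterations = 200 / 5 = 40

40


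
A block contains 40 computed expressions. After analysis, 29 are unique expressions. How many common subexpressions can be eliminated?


CSE count = total expressions - unique expressions
= 40 - 29 = 11

11


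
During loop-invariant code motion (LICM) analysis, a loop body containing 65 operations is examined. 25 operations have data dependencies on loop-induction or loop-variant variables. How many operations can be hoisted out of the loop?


Invariant candidates = total - loop-dependent
= 65 - 25 = 40

40


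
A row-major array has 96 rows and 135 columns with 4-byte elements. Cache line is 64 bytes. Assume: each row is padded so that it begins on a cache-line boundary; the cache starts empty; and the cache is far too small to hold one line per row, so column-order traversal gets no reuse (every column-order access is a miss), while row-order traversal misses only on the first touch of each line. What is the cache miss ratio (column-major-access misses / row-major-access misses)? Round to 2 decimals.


Each row occupies 135 * 4 = 540 bytes and starts on a line boundary, so it spans ceil(540 / 64) = 9 cache lines.
Row-major traversal misses (one per line touched): 96 * ceil(135 * 4 / 64) = 864
Column-major traversal misses (no reuse, every access misses): 96 * 135 = 12960
Ratio = 12960 / 864 = 15.0

15.0


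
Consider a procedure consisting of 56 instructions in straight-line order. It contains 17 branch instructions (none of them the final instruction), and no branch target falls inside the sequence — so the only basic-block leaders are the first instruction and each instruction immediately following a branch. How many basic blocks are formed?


With no in-sequence branch targets, the leaders are the first instruction plus the instruction after each branch.
Number of basic blocks = branches + 1
= 17 + 1 = 18

18


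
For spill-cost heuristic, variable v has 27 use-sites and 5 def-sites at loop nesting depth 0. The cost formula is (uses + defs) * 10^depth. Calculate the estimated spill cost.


uses + defs = 27 + 5 = 32
10^0 = 1
Spill cost = 32 * 1 = 32

32


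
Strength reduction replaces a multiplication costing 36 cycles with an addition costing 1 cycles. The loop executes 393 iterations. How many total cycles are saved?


Per-iteration saving = 36 - 1 = 35
Total saved = 393 * 35 = 13755

13755


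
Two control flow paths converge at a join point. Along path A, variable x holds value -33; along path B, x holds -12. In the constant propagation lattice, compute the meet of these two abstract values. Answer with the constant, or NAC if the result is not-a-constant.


Meet operation: if both paths give the same constant, result is that constant; if they differ, result is NAC (not-a-constant).
Path A: -33, Path B: -12 -> differ
Result: not-a-constant -> NAC

NAC


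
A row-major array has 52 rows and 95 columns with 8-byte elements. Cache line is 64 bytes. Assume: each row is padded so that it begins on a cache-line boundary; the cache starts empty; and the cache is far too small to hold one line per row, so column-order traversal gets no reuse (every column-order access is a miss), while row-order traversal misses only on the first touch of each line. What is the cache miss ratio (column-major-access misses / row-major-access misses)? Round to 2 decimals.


Each row occupies 95 * 8 = 760 bytes and starts on a line boundary, so it spans ceil(760 / 64) = 12 cache lines.
Row-major traversal misses (one per line touched): 52 * ceil(95 * 8 / 64) = 624
Column-major traversal misses (no reuse, every access misses): 52 * 95 = 4940
Ratio = 4940 / 624 = 7.92

7.92
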